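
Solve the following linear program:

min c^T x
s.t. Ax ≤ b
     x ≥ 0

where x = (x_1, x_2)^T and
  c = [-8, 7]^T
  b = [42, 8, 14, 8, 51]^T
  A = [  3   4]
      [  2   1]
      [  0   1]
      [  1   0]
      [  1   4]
Each vertex is the intersection of two constraint boundaries that also satisfies all remaining constraints:
  x_1 = 0 and x_2 = 0 → (0, 0)
  2x_1 + x_2 = 8 and x_2 = 0 → (4, 0)
  2x_1 + x_2 = 8 and x_1 = 0 → (0, 8)

Evaluating z = -8x_1 + 7x_2 at each vertex:
  (0, 0): z = 0
  (4, 0): z = -32
  (0, 8): z = 56

The minimum is at (4, 0) with z = -32.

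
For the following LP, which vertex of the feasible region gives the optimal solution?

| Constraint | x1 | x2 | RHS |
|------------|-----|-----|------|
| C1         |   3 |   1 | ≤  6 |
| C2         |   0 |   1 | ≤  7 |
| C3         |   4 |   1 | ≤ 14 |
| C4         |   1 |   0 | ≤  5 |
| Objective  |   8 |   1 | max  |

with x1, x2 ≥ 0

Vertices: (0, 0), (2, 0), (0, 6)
(2, 0) with z = 16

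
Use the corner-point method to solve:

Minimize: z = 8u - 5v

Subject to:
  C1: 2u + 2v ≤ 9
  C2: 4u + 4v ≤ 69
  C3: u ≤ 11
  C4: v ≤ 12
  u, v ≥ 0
Each vertex is the intersection of two constraint boundaries that also satisfies all remaining constraints:
  u = 0 and v = 0 → (0, 0)
  2u + 2v = 9 and v = 0 → (4.5, 0)
  2u + 2v = 9 and u = 0 → (0, 4.5)

Evaluating z = 8u - 5v at each vertex:
  (0, 0): z = 0
  (4.5, 0): z = 36
  (0, 4.5): z = -22.5

The minimum is at (0, 4.5) with z = -22.5.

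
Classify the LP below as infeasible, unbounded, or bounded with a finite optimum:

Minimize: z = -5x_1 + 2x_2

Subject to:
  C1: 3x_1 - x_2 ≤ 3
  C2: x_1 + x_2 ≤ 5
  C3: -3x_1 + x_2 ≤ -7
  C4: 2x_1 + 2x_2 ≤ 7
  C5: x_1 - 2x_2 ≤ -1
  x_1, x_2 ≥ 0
C1 requires 3x_1 - x_2 ≤ 3, while C3 (-3x_1 + x_2 ≤ -7) is equivalent to 3x_1 - x_2 ≥ 7. Together they would need 7 ≤ 3x_1 - x_2 ≤ 3, which is impossible since 7 > 3. No point satisfies all constraints.

Infeasible — the constraint set is empty.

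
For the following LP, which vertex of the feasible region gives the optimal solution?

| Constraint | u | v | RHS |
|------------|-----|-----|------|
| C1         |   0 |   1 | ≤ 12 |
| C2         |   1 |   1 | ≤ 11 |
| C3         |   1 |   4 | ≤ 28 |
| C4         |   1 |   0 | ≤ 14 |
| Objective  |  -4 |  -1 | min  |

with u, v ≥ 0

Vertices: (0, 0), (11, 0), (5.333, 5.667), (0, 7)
Evaluating z = -4u - v at each vertex:
  (0, 0): z = 0
  (11, 0): z = -44
  (5.333, 5.667): z = -27
  (0, 7): z = -7

The smallest value is z = -44, attained at (11, 0).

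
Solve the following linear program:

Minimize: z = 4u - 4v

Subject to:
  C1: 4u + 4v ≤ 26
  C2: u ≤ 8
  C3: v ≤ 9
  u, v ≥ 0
Each vertex is the intersection of two constraint boundaries that also satisfies all remaining constraints:
  u = 0 and v = 0 → (0, 0)
  4u + 4v = 26 and v = 0 → (6.5, 0)
  4u + 4v = 26 and u = 0 → (0, 6.5)

Evaluating z = 4u - 4v at each vertex:
  (0, 0): z = 0
  (6.5, 0): z = 26
  (0, 6.5): z = -26

The minimum is at (0, 6.5) with z = -26.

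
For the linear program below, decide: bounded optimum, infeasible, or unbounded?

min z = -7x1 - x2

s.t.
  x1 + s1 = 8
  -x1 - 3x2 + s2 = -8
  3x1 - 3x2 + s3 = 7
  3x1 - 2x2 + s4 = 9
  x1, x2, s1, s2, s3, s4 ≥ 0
Feasible point: (0, 3) satisfies every constraint, so the LP is feasible.
Direction d = (0, 1): for each constraint row a, a·d ≤ 0 —
  (1)(0) + (0)(1) = 0 ≤ 0
  (-1)(0) + (-3)(1) = -3 ≤ 0
  (3)(0) + (-3)(1) = -3 ≤ 0
  (3)(0) + (-2)(1) = -2 ≤ 0
and d ≥ 0, so (0, 3) + t·d stays feasible for every t ≥ 0. Along this ray z = -7x1 - x2 changes by -1 per unit t, so z → −∞.

Unbounded: there is a feasible ray along which z → −∞.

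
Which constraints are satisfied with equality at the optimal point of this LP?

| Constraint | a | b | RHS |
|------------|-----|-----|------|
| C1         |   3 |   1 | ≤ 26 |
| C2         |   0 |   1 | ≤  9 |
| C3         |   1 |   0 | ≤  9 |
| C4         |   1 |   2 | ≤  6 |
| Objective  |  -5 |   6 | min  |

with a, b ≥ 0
Optimal: a = 6, b = 0
Binding: C4, b ≥ 0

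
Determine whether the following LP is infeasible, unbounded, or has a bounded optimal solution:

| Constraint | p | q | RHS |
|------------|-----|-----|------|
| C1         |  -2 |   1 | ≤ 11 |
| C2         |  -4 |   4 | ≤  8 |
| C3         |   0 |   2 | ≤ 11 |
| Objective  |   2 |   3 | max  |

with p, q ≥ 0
Feasible point: (0, 0) satisfies every constraint, so the LP is feasible.
Direction d = (1, 0): for each constraint row a, a·d ≤ 0 —
  (-2)(1) + (1)(0) = -2 ≤ 0
  (-4)(1) + (4)(0) = -4 ≤ 0
  (0)(1) + (2)(0) = 0 ≤ 0
and d ≥ 0, so (0, 0) + t·d stays feasible for every t ≥ 0. Along this ray z = 2p + 3q changes by 2 per unit t, so z → +∞.

Unbounded — the objective can increase without bound over the feasible region.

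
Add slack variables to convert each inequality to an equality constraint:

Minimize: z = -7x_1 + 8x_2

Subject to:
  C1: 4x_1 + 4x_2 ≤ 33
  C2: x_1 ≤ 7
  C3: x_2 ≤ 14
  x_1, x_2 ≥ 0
min z = -7x_1 + 8x_2

s.t.
  4x_1 + 4x_2 + s1 = 33
  x_1 + s2 = 7
  x_2 + s3 = 14
  x_1, x_2, s1, s2, s3 ≥ 0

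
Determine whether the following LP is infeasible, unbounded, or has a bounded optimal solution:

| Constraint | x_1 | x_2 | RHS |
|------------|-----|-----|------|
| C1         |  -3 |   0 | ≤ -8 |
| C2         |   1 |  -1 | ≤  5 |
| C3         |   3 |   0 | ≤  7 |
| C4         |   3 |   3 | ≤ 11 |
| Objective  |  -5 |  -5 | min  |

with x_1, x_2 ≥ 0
C3 requires 3x_1 ≤ 7, while C1 (-3x_1 ≤ -8) is equivalent to 3x_1 ≥ 8. Together they would need 8 ≤ 3x_1 ≤ 7, which is impossible since 8 > 7. No point satisfies all constraints.

Infeasible — the constraint set is empty.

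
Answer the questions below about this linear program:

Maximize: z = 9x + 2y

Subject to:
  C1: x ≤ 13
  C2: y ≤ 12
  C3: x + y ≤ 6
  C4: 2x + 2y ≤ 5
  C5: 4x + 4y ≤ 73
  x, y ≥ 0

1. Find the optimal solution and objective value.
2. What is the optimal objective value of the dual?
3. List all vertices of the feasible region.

1. x = 2.5, y = 0, z = 22.5
2. 22.5 (by strong duality, equal to the primal optimum)
3. (0, 0), (2.5, 0), (0, 2.5)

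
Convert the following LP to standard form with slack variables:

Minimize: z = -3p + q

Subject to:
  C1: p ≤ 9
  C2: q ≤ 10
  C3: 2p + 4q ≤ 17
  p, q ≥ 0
min z = -3p + q

s.t.
  p + s1 = 9
  q + s2 = 10
  2p + 4q + s3 = 17
  p, q, s1, s2, s3 ≥ 0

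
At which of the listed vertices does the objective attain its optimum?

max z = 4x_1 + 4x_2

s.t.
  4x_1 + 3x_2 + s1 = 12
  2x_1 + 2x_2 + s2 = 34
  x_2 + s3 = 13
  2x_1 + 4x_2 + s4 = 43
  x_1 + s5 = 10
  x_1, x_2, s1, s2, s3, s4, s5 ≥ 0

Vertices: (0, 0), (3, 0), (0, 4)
Evaluating z = 4x_1 + 4x_2 at each vertex:
  (0, 0): z = 0
  (3, 0): z = 12
  (0, 4): z = 16

The largest value is z = 16, attained at (0, 4).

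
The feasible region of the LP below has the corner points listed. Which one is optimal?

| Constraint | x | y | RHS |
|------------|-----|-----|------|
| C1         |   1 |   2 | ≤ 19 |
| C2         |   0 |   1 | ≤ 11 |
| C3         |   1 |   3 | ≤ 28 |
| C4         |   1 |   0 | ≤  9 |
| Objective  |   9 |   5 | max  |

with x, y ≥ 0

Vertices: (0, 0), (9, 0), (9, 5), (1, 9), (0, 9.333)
Evaluating z = 9x + 5y at each vertex:
  (0, 0): z = 0
  (9, 0): z = 81
  (9, 5): z = 106
  (1, 9): z = 54
  (0, 9.333): z = 46.67

The largest value is z = 106, attained at (9, 5).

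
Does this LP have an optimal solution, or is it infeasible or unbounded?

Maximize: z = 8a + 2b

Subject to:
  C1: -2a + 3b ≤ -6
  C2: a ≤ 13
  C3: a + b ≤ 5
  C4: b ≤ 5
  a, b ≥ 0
The point (5, 0) satisfies every constraint, so the LP is feasible; the constraints give a ≤ 13 and b ≤ 5, which with a, b ≥ 0 keep the feasible region inside a bounded box. A feasible, bounded LP attains a finite optimum at a vertex.

Bounded optimum: z* = 40 at (5, 0).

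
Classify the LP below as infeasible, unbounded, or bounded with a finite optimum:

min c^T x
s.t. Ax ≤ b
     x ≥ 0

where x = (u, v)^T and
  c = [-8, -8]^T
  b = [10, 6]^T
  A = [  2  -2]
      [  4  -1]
Feasible point: (0, 0) satisfies every constraint, so the LP is feasible.
Direction d = (0, 1): for each constraint row a, a·d ≤ 0 —
  (2)(0) + (-2)(1) = -2 ≤ 0
  (4)(0) + (-1)(1) = -1 ≤ 0
and d ≥ 0, so (0, 0) + t·d stays feasible for every t ≥ 0. Along this ray z = -8u - 8v changes by -8 per unit t, so z → −∞.

Unbounded: there is a feasible ray along which z → −∞.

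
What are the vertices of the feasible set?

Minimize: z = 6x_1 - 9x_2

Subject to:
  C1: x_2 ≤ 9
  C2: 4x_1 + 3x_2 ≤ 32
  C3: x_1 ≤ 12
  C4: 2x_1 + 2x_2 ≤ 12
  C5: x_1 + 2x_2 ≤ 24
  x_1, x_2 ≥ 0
Each vertex is the intersection of two constraint boundaries that also satisfies all remaining constraints:
  x_1 = 0 and x_2 = 0 → (0, 0)
  2x_1 + 2x_2 = 12 and x_2 = 0 → (6, 0)
  2x_1 + 2x_2 = 12 and x_1 = 0 → (0, 6)

Vertices: (0, 0), (6, 0), (0, 6)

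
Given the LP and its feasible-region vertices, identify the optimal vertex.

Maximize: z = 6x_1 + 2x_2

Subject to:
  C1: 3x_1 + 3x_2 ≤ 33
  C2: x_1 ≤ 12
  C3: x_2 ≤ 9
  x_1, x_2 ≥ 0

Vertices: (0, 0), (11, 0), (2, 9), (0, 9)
(11, 0) with z = 66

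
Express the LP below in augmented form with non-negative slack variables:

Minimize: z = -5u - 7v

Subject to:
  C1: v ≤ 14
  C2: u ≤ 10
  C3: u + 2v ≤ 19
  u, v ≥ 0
min z = -5u - 7v

s.t.
  v + s1 = 14
  u + s2 = 10
  u + 2v + s3 = 19
  u, v, s1, s2, s3 ≥ 0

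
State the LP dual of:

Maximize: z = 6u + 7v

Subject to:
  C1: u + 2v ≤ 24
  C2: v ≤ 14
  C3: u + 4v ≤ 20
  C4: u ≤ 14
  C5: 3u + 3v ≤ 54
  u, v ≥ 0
Minimize: z = 24y1 + 14y2 + 20y3 + 14y4 + 54y5

Subject to:
  C1: -y1 - y3 - y4 - 3y5 ≤ -6
  C2: -2y1 - y2 - 4y3 - 3y5 ≤ -7
  y1, y2, y3, y4, y5 ≥ 0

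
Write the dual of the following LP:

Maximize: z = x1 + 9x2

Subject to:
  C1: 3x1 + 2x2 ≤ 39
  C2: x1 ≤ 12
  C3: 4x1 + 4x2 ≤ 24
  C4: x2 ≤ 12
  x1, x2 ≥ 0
Minimize: z = 39y1 + 12y2 + 24y3 + 12y4

Subject to:
  C1: -3y1 - y2 - 4y3 ≤ -1
  C2: -2y1 - 4y3 - y4 ≤ -9
  y1, y2, y3, y4 ≥ 0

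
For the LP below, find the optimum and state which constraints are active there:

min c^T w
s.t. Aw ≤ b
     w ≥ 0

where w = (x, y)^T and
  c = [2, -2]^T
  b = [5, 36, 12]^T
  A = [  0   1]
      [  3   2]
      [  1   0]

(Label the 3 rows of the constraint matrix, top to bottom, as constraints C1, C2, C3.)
Optimal: x = 0, y = 5
Slack at optimum:
  C1: slack = 0 (binding)
  C2: slack = 26
  C3: slack = 12
  x ≥ 0: x = 0 (binding)
  y ≥ 0: y = 5
Binding constraints: C1, x ≥ 0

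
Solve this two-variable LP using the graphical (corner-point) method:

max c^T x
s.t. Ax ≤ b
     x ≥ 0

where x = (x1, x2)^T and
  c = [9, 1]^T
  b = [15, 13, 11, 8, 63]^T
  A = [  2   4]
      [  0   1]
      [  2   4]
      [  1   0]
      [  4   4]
Each vertex is the intersection of two constraint boundaries that also satisfies all remaining constraints:
  x1 = 0 and x2 = 0 → (0, 0)
  2x1 + 4x2 = 11 and x2 = 0 → (5.5, 0)
  2x1 + 4x2 = 11 and x1 = 0 → (0, 2.75)

Evaluating z = 9x1 + x2 at each vertex:
  (0, 0): z = 0
  (5.5, 0): z = 49.5
  (0, 2.75): z = 2.75

The maximum is at (5.5, 0) with z = 49.5.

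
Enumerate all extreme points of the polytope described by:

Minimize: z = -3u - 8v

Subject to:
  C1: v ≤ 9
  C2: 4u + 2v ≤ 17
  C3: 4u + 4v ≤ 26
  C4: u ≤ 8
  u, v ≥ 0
Each vertex is the intersection of two constraint boundaries that also satisfies all remaining constraints:
  u = 0 and v = 0 → (0, 0)
  4u + 2v = 17 and v = 0 → (4.25, 0)
  4u + 2v = 17 and 4u + 4v = 26 → (2, 4.5)
  4u + 4v = 26 and u = 0 → (0, 6.5)

Vertices: (0, 0), (4.25, 0), (2, 4.5), (0, 6.5)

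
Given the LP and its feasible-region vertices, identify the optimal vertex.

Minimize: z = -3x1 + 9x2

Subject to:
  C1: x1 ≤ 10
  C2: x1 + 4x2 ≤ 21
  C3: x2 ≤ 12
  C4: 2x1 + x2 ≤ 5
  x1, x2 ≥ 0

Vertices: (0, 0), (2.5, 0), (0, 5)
(2.5, 0) with z = -7.5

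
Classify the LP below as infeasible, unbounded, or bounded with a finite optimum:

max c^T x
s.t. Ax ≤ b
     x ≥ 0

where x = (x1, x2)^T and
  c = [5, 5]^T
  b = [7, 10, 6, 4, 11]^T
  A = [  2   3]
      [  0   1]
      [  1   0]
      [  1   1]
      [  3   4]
The point (3.5, 0) satisfies every constraint, so the LP is feasible; the constraints give x1 ≤ 6 and x2 ≤ 10, which with x1, x2 ≥ 0 keep the feasible region inside a bounded box. A feasible, bounded LP attains a finite optimum at a vertex.

Evaluating z = 5x1 + 5x2 at each vertex:
  (0, 0): z = 0
  (3.5, 0): z = 17.5
  (0, 2.333): z = 11.67

The LP has an optimal solution: (3.5, 0) with z = 17.5.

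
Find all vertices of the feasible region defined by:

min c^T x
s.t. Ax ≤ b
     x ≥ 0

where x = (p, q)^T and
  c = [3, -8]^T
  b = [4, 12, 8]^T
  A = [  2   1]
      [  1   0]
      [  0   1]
Each vertex is the intersection of two constraint boundaries that also satisfies all remaining constraints:
  p = 0 and q = 0 → (0, 0)
  2p + q = 4 and q = 0 → (2, 0)
  2p + q = 4 and p = 0 → (0, 4)

Vertices: (0, 0), (2, 0), (0, 4)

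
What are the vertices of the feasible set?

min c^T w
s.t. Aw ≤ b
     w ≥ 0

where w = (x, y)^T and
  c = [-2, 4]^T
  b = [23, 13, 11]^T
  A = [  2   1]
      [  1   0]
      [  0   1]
Each vertex is the intersection of two constraint boundaries that also satisfies all remaining constraints:
  x = 0 and y = 0 → (0, 0)
  2x + y = 23 and y = 0 → (11.5, 0)
  2x + y = 23 and y = 11 → (6, 11)
  y = 11 and x = 0 → (0, 11)

Vertices: (0, 0), (11.5, 0), (6, 11), (0, 11)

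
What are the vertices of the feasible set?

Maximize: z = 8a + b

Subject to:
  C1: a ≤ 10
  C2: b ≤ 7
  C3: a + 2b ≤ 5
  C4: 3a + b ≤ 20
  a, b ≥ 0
Each vertex is the intersection of two constraint boundaries that also satisfies all remaining constraints:
  a = 0 and b = 0 → (0, 0)
  a + 2b = 5 and b = 0 → (5, 0)
  a + 2b = 5 and a = 0 → (0, 2.5)

Vertices: (0, 0), (5, 0), (0, 2.5)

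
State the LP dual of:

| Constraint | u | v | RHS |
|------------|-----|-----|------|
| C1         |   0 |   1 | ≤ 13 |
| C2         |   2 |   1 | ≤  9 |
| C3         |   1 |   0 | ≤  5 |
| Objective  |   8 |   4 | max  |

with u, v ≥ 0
Minimize: z = 13y1 + 9y2 + 5y3

Subject to:
  C1: -2y2 - y3 ≤ -8
  C2: -y1 - y2 ≤ -4
  y1, y2, y3 ≥ 0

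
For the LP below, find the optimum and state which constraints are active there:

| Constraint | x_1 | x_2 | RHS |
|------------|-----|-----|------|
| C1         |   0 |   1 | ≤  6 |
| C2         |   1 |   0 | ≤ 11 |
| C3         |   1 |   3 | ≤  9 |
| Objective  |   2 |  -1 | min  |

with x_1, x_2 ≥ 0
Optimal: x_1 = 0, x_2 = 3
Binding: C3, x_1 ≥ 0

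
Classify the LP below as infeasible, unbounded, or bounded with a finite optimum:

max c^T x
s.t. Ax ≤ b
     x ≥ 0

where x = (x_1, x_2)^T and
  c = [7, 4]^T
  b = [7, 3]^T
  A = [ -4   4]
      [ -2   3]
Feasible point: (0, 0) satisfies every constraint, so the LP is feasible.
Direction d = (1, 0): for each constraint row a, a·d ≤ 0 —
  (-4)(1) + (4)(0) = -4 ≤ 0
  (-2)(1) + (3)(0) = -2 ≤ 0
and d ≥ 0, so (0, 0) + t·d stays feasible for every t ≥ 0. Along this ray z = 7x_1 + 4x_2 changes by 7 per unit t, so z → +∞.

Unbounded: there is a feasible ray along which z → +∞.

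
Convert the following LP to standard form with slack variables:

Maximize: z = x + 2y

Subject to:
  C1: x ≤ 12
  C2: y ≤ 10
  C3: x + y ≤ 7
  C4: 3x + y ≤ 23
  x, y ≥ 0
max z = x + 2y

s.t.
  x + s1 = 12
  y + s2 = 10
  x + y + s3 = 7
  3x + y + s4 = 23
  x, y, s1, s2, s3, s4 ≥ 0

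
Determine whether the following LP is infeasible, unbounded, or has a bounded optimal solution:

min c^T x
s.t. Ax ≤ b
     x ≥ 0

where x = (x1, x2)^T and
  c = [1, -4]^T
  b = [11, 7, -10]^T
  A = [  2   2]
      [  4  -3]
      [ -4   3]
One constraint requires 4x1 - 3x2 ≤ 7, while the constraint -4x1 + 3x2 ≤ -10 is equivalent to 4x1 - 3x2 ≥ 10. Together they would need 10 ≤ 4x1 - 3x2 ≤ 7, which is impossible since 10 > 7. No point satisfies all constraints.

Infeasible: no point satisfies all constraints simultaneously.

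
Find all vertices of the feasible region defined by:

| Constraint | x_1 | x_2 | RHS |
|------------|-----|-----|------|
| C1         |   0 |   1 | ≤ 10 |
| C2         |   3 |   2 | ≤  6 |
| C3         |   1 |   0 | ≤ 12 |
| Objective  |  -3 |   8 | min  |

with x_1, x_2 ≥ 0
Each vertex is the intersection of two constraint boundaries that also satisfies all remaining constraints:
  x_1 = 0 and x_2 = 0 → (0, 0)
  3x_1 + 2x_2 = 6 and x_2 = 0 → (2, 0)
  3x_1 + 2x_2 = 6 and x_1 = 0 → (0, 3)

Vertices: (0, 0), (2, 0), (0, 3)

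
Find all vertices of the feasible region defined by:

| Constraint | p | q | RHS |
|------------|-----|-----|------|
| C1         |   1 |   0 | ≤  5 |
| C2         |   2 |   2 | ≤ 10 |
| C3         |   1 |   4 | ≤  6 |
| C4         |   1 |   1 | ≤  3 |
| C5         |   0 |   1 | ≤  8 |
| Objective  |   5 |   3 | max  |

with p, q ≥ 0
Each vertex is the intersection of two constraint boundaries that also satisfies all remaining constraints:
  p = 0 and q = 0 → (0, 0)
  p + q = 3 and q = 0 → (3, 0)
  p + 4q = 6 and p + q = 3 → (2, 1)
  p + 4q = 6 and p = 0 → (0, 1.5)

Vertices: (0, 0), (3, 0), (2, 1), (0, 1.5)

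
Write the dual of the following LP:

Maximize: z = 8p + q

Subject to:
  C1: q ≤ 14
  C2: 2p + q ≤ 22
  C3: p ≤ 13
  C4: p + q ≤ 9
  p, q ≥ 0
Minimize: z = 14y1 + 22y2 + 13y3 + 9y4

Subject to:
  C1: -2y2 - y3 - y4 ≤ -8
  C2: -y1 - y2 - y4 ≤ -1
  y1, y2, y3, y4 ≥ 0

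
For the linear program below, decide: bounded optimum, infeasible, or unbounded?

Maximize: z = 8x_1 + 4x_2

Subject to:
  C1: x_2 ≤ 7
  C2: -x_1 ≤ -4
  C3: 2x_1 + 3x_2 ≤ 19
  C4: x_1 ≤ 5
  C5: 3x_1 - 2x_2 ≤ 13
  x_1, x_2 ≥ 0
The point (5, 3) satisfies every constraint, so the LP is feasible; the constraints give x_1 ≤ 5 and x_2 ≤ 7, which with x_1, x_2 ≥ 0 keep the feasible region inside a bounded box. A feasible, bounded LP attains a finite optimum at a vertex.

The LP has an optimal solution: (5, 3) with z = 52.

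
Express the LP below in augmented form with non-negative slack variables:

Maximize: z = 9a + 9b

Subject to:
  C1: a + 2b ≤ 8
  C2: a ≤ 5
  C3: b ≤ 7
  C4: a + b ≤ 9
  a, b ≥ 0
max z = 9a + 9b

s.t.
  a + 2b + s1 = 8
  a + s2 = 5
  b + s3 = 7
  a + b + s4 = 9
  a, b, s1, s2, s3, s4 ≥ 0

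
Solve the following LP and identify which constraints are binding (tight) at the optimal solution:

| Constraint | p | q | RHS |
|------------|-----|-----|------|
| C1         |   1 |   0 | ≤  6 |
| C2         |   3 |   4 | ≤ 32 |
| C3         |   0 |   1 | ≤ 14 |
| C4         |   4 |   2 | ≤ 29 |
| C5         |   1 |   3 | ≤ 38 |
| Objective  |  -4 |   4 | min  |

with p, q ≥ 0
Optimal: p = 6, q = 0
Slack at optimum:
  C1: slack = 0 (binding)
  C2: slack = 14
  C3: slack = 14
  C4: slack = 5
  C5: slack = 32
  p ≥ 0: p = 6
  q ≥ 0: q = 0 (binding)
Binding constraints: C1, q ≥ 0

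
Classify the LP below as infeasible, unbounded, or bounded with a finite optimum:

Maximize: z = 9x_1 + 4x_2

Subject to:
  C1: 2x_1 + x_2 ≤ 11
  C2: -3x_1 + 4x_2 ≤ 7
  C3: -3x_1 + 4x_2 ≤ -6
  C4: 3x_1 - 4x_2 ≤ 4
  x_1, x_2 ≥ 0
C4 requires 3x_1 - 4x_2 ≤ 4, while C3 (-3x_1 + 4x_2 ≤ -6) is equivalent to 3x_1 - 4x_2 ≥ 6. Together they would need 6 ≤ 3x_1 - 4x_2 ≤ 4, which is impossible since 6 > 4. No point satisfies all constraints.

The feasible region is empty; the LP is infeasible.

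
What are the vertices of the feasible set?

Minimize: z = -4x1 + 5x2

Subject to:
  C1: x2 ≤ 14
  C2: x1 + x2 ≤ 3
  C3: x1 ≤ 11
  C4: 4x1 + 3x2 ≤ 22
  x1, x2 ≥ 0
Each vertex is the intersection of two constraint boundaries that also satisfies all remaining constraints:
  x1 = 0 and x2 = 0 → (0, 0)
  x1 + x2 = 3 and x2 = 0 → (3, 0)
  x1 + x2 = 3 and x1 = 0 → (0, 3)

Vertices: (0, 0), (3, 0), (0, 3)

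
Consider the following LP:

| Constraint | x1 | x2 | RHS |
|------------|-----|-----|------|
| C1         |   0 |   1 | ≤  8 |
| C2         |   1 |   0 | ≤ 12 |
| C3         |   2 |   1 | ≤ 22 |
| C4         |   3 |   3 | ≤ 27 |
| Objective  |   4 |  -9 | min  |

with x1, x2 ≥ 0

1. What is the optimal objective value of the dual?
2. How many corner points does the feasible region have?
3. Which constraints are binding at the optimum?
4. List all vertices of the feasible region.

1. -72 (by strong duality, equal to the primal optimum)
2. 4
3. C1, x1 ≥ 0
4. (0, 0), (9, 0), (1, 8), (0, 8)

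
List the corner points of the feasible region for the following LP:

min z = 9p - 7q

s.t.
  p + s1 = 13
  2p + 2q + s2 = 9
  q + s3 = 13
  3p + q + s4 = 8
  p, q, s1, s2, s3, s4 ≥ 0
Each vertex is the intersection of two constraint boundaries that also satisfies all remaining constraints:
  p = 0 and q = 0 → (0, 0)
  3p + q = 8 and q = 0 → (2.667, 0)
  2p + 2q = 9 and 3p + q = 8 → (1.75, 2.75)
  2p + 2q = 9 and p = 0 → (0, 4.5)

Vertices: (0, 0), (2.667, 0), (1.75, 2.75), (0, 4.5)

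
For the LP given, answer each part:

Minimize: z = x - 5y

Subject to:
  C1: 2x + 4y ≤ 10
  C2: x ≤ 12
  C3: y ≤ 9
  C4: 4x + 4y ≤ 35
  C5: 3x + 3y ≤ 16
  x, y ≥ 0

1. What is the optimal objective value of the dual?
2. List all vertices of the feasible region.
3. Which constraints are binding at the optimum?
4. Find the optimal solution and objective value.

1. -12.5 (by strong duality, equal to the primal optimum)
2. (0, 0), (5, 0), (0, 2.5)
3. C1, x ≥ 0
4. x = 0, y = 2.5, z = -12.5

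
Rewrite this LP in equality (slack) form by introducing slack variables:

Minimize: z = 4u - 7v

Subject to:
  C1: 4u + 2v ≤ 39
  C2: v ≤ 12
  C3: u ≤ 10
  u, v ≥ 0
min z = 4u - 7v

s.t.
  4u + 2v + s1 = 39
  v + s2 = 12
  u + s3 = 10
  u, v, s1, s2, s3 ≥ 0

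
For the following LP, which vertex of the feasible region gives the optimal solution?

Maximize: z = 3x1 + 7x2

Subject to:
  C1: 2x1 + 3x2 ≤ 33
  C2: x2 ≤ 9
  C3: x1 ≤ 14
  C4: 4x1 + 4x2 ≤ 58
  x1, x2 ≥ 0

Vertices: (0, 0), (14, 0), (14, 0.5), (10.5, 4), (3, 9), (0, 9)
Evaluating z = 3x1 + 7x2 at each vertex:
  (0, 0): z = 0
  (14, 0): z = 42
  (14, 0.5): z = 45.5
  (10.5, 4): z = 59.5
  (3, 9): z = 72
  (0, 9): z = 63

The largest value is z = 72, attained at (3, 9).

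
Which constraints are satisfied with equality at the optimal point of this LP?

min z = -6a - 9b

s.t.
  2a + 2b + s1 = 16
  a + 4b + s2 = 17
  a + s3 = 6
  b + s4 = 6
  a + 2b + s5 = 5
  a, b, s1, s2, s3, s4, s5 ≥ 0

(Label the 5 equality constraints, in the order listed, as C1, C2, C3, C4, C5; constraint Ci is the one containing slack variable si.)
Optimal: a = 5, b = 0
Binding: C5, b ≥ 0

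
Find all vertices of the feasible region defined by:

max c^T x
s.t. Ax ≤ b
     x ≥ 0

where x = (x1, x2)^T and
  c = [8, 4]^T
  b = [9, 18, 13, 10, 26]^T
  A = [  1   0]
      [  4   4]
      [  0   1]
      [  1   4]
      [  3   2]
Each vertex is the intersection of two constraint boundaries that also satisfies all remaining constraints:
  x1 = 0 and x2 = 0 → (0, 0)
  4x1 + 4x2 = 18 and x2 = 0 → (4.5, 0)
  4x1 + 4x2 = 18 and x1 + 4x2 = 10 → (2.667, 1.833)
  x1 + 4x2 = 10 and x1 = 0 → (0, 2.5)

Vertices: (0, 0), (4.5, 0), (2.667, 1.833), (0, 2.5)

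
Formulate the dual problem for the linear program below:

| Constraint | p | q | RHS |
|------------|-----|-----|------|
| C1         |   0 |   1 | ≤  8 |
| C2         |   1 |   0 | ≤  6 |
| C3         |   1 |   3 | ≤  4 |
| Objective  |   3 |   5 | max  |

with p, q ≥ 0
Minimize: z = 8y1 + 6y2 + 4y3

Subject to:
  C1: -y2 - y3 ≤ -3
  C2: -y1 - 3y3 ≤ -5
  y1, y2, y3 ≥ 0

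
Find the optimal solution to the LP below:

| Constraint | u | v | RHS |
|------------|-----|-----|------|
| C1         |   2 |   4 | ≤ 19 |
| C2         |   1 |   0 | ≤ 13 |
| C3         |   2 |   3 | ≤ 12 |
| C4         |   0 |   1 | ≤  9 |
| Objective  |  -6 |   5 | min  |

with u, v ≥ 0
u = 6, v = 0, z = -36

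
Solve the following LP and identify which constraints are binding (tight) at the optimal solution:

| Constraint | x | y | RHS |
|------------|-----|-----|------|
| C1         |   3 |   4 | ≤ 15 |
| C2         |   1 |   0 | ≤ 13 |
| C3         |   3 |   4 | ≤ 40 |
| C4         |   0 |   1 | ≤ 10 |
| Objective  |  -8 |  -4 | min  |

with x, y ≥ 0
Optimal: x = 5, y = 0
Binding: C1, y ≥ 0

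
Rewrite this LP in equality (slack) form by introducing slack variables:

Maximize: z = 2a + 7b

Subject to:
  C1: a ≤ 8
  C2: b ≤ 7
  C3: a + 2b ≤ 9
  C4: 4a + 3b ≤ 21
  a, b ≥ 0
max z = 2a + 7b

s.t.
  a + s1 = 8
  b + s2 = 7
  a + 2b + s3 = 9
  4a + 3b + s4 = 21
  a, b, s1, s2, s3, s4 ≥ 0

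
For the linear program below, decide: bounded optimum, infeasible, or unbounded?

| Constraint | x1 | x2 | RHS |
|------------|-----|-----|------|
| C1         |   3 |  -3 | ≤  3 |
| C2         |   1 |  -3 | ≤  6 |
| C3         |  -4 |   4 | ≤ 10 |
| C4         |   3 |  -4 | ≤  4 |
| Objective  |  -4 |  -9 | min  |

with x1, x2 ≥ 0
Feasible point: (0, 0) satisfies every constraint, so the LP is feasible.
Direction d = (1, 1): for each constraint row a, a·d ≤ 0 —
  (3)(1) + (-3)(1) = 0 ≤ 0
  (1)(1) + (-3)(1) = -2 ≤ 0
  (-4)(1) + (4)(1) = 0 ≤ 0
  (3)(1) + (-4)(1) = -1 ≤ 0
and d ≥ 0, so (0, 0) + t·d stays feasible for every t ≥ 0. Along this ray z = -4x1 - 9x2 changes by -13 per unit t, so z → −∞.

The LP is unbounded; z can be made arbitrarily small.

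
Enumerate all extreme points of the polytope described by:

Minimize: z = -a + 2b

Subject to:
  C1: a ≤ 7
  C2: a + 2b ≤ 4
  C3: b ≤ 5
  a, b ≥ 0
Each vertex is the intersection of two constraint boundaries that also satisfies all remaining constraints:
  a = 0 and b = 0 → (0, 0)
  a + 2b = 4 and b = 0 → (4, 0)
  a + 2b = 4 and a = 0 → (0, 2)

Vertices: (0, 0), (4, 0), (0, 2)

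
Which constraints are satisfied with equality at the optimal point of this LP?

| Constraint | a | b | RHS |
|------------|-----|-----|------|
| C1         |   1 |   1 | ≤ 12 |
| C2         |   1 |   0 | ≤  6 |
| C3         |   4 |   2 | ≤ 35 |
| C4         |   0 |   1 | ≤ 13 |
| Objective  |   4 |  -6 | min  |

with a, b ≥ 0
Optimal: a = 0, b = 12
Slack at optimum:
  C1: slack = 0 (binding)
  C2: slack = 6
  C3: slack = 11
  C4: slack = 1
  a ≥ 0: a = 0 (binding)
  b ≥ 0: b = 12
Binding constraints: C1, a ≥ 0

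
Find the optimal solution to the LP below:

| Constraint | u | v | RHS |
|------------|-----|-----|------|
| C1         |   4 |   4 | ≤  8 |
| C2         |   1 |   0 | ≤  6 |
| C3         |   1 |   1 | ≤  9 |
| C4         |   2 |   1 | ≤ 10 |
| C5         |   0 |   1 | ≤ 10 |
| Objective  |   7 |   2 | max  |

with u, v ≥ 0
u = 2, v = 0, z = 14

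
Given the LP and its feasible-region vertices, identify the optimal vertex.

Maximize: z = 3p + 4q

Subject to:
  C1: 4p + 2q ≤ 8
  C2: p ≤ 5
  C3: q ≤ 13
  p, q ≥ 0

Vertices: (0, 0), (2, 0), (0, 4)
(0, 4) with z = 16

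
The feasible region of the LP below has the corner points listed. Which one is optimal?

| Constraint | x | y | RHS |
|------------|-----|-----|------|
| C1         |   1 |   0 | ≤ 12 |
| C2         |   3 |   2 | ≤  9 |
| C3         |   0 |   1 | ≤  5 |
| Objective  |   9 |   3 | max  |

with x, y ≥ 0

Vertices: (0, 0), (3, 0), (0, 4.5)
Evaluating z = 9x + 3y at each vertex:
  (0, 0): z = 0
  (3, 0): z = 27
  (0, 4.5): z = 13.5

The largest value is z = 27, attained at (3, 0).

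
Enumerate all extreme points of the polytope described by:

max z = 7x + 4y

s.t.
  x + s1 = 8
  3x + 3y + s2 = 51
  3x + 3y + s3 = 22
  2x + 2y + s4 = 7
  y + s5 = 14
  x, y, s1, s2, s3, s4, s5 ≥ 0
Each vertex is the intersection of two constraint boundaries that also satisfies all remaining constraints:
  x = 0 and y = 0 → (0, 0)
  2x + 2y = 7 and y = 0 → (3.5, 0)
  2x + 2y = 7 and x = 0 → (0, 3.5)

Vertices: (0, 0), (3.5, 0), (0, 3.5)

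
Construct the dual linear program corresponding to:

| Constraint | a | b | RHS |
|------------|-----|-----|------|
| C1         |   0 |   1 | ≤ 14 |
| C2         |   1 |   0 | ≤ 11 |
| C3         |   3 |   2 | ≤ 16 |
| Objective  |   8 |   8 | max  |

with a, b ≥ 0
Minimize: z = 14y1 + 11y2 + 16y3

Subject to:
  C1: -y2 - 3y3 ≤ -8
  C2: -y1 - 2y3 ≤ -8
  y1, y2, y3 ≥ 0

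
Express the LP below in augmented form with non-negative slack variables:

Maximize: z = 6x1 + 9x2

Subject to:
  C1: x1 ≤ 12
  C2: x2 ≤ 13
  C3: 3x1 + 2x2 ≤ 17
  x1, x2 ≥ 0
max z = 6x1 + 9x2

s.t.
  x1 + s1 = 12
  x2 + s2 = 13
  3x1 + 2x2 + s3 = 17
  x1, x2, s1, s2, s3 ≥ 0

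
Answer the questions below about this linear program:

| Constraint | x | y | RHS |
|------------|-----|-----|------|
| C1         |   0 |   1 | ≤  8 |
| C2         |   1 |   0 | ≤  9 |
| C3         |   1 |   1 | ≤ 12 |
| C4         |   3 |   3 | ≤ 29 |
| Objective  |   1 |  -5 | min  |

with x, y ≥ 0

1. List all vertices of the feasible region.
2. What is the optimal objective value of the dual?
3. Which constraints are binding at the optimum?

1. (0, 0), (9, 0), (9, 0.6667), (1.667, 8), (0, 8)
2. -40 (by strong duality, equal to the primal optimum)
3. C1, x ≥ 0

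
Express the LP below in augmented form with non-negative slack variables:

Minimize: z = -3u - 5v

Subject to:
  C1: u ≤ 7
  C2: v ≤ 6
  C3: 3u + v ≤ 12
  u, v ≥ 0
min z = -3u - 5v

s.t.
  u + s1 = 7
  v + s2 = 6
  3u + v + s3 = 12
  u, v, s1, s2, s3 ≥ 0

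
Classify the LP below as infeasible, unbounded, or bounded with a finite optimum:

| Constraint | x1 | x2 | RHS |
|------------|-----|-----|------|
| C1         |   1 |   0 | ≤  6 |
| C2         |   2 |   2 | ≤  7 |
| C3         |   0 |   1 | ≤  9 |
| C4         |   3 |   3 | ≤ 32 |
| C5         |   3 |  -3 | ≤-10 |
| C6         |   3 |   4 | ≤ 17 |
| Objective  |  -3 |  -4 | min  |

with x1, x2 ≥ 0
The point (0, 3.5) satisfies every constraint, so the LP is feasible; the constraints give x1 ≤ 6 and x2 ≤ 9, which with x1, x2 ≥ 0 keep the feasible region inside a bounded box. A feasible, bounded LP attains a finite optimum at a vertex.

The LP has an optimal solution: (0, 3.5) with z = -14.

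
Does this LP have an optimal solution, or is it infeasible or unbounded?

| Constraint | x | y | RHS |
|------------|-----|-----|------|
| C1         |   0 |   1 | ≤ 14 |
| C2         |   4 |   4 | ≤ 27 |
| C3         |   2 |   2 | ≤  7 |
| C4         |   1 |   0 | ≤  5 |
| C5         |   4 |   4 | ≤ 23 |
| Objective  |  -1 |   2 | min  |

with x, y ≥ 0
The point (3.5, 0) satisfies every constraint, so the LP is feasible; the constraints give x ≤ 5 and y ≤ 14, which with x, y ≥ 0 keep the feasible region inside a bounded box. A feasible, bounded LP attains a finite optimum at a vertex.

The LP has an optimal solution: (3.5, 0) with z = -3.5.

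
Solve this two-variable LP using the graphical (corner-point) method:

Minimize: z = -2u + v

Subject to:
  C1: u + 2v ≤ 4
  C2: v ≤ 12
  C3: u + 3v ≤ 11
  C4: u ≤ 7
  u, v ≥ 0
Each vertex is the intersection of two constraint boundaries that also satisfies all remaining constraints:
  u = 0 and v = 0 → (0, 0)
  u + 2v = 4 and v = 0 → (4, 0)
  u + 2v = 4 and u = 0 → (0, 2)

Evaluating z = -2u + v at each vertex:
  (0, 0): z = 0
  (4, 0): z = -8
  (0, 2): z = 2

The minimum is at (4, 0) with z = -8.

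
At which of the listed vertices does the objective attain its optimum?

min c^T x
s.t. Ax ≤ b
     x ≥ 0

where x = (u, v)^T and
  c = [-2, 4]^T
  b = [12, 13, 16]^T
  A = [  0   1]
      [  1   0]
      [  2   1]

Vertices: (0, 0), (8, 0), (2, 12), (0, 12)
Evaluating z = -2u + 4v at each vertex:
  (0, 0): z = 0
  (8, 0): z = -16
  (2, 12): z = 44
  (0, 12): z = 48

The smallest value is z = -16, attained at (8, 0).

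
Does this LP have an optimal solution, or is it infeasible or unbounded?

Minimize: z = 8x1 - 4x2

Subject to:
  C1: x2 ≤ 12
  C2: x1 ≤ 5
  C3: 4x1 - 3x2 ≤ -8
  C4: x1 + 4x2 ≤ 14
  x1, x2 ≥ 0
The point (0, 3.5) satisfies every constraint, so the LP is feasible; the constraints give x1 ≤ 5 and x2 ≤ 12, which with x1, x2 ≥ 0 keep the feasible region inside a bounded box. A feasible, bounded LP attains a finite optimum at a vertex.

Feasible with finite optimum z* = -14 at (0, 3.5).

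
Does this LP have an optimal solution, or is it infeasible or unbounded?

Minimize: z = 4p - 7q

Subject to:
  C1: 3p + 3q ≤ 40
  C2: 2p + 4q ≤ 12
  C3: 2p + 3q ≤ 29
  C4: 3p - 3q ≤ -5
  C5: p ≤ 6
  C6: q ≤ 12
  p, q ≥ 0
The point (0, 3) satisfies every constraint, so the LP is feasible; the constraints give p ≤ 6 and q ≤ 12, which with p, q ≥ 0 keep the feasible region inside a bounded box. A feasible, bounded LP attains a finite optimum at a vertex.

Evaluating z = 4p - 7q at each vertex:
  (0, 1.667): z = -11.67
  (0.8889, 2.556): z = -14.33
  (0, 3): z = -21

Bounded optimum: z* = -21 at (0, 3).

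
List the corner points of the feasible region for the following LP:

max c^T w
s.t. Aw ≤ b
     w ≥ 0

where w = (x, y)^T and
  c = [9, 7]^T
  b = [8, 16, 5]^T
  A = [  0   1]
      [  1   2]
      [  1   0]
Each vertex is the intersection of two constraint boundaries that also satisfies all remaining constraints:
  x = 0 and y = 0 → (0, 0)
  x = 5 and y = 0 → (5, 0)
  x + 2y = 16 and x = 5 → (5, 5.5)
  y = 8 and x + 2y = 16 → (0, 8)

Vertices: (0, 0), (5, 0), (5, 5.5), (0, 8)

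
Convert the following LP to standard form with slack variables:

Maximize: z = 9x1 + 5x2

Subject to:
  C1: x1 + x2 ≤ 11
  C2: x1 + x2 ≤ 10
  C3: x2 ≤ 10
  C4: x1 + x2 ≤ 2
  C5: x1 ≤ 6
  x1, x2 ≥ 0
max z = 9x1 + 5x2

s.t.
  x1 + x2 + s1 = 11
  x1 + x2 + s2 = 10
  x2 + s3 = 10
  x1 + x2 + s4 = 2
  x1 + s5 = 6
  x1, x2, s1, s2, s3, s4, s5 ≥ 0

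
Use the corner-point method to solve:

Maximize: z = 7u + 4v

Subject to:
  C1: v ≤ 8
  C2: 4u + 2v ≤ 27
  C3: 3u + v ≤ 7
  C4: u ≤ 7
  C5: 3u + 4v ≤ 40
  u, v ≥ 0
Each vertex is the intersection of two constraint boundaries that also satisfies all remaining constraints:
  u = 0 and v = 0 → (0, 0)
  3u + v = 7 and v = 0 → (2.333, 0)
  3u + v = 7 and u = 0 → (0, 7)

Evaluating z = 7u + 4v at each vertex:
  (0, 0): z = 0
  (2.333, 0): z = 16.33
  (0, 7): z = 28

The maximum is at (0, 7) with z = 28.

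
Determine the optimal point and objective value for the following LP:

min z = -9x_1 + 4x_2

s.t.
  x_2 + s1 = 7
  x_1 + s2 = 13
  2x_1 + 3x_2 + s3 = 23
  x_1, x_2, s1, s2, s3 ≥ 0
x_1 = 11.5, x_2 = 0, z = -103.5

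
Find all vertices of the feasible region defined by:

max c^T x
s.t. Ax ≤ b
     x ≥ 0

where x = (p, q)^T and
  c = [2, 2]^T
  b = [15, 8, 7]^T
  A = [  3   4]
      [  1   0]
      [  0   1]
Each vertex is the intersection of two constraint boundaries that also satisfies all remaining constraints:
  p = 0 and q = 0 → (0, 0)
  3p + 4q = 15 and q = 0 → (5, 0)
  3p + 4q = 15 and p = 0 → (0, 3.75)

Vertices: (0, 0), (5, 0), (0, 3.75)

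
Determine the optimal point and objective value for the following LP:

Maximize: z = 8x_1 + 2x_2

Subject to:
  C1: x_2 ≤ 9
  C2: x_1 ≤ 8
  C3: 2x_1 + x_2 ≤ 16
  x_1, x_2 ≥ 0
Each vertex is the intersection of two constraint boundaries that also satisfies all remaining constraints:
  x_1 = 0 and x_2 = 0 → (0, 0)
  x_1 = 8 and 2x_1 + x_2 = 16 → (8, 0)
  x_2 = 9 and 2x_1 + x_2 = 16 → (3.5, 9)
  x_2 = 9 and x_1 = 0 → (0, 9)

Evaluating z = 8x_1 + 2x_2 at each vertex:
  (0, 0): z = 0
  (8, 0): z = 64
  (3.5, 9): z = 46
  (0, 9): z = 18

The maximum is at (8, 0) with z = 64.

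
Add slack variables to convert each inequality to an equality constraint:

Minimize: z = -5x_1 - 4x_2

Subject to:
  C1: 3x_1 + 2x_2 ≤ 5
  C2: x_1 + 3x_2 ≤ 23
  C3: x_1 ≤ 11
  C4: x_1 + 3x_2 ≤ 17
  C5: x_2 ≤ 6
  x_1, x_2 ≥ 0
min z = -5x_1 - 4x_2

s.t.
  3x_1 + 2x_2 + s1 = 5
  x_1 + 3x_2 + s2 = 23
  x_1 + s3 = 11
  x_1 + 3x_2 + s4 = 17
  x_2 + s5 = 6
  x_1, x_2, s1, s2, s3, s4, s5 ≥ 0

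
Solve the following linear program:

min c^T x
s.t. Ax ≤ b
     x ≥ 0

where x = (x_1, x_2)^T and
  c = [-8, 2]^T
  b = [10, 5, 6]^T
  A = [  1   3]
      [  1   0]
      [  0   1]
x_1 = 5, x_2 = 0, z = -40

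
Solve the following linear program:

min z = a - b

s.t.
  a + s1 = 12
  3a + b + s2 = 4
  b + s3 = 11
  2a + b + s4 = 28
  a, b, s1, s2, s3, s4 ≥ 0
a = 0, b = 4, z = -4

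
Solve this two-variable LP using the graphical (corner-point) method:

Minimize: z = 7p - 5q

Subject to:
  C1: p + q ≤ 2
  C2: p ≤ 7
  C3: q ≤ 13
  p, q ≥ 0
Each vertex is the intersection of two constraint boundaries that also satisfies all remaining constraints:
  p = 0 and q = 0 → (0, 0)
  p + q = 2 and q = 0 → (2, 0)
  p + q = 2 and p = 0 → (0, 2)

Evaluating z = 7p - 5q at each vertex:
  (0, 0): z = 0
  (2, 0): z = 14
  (0, 2): z = -10

The minimum is at (0, 2) with z = -10.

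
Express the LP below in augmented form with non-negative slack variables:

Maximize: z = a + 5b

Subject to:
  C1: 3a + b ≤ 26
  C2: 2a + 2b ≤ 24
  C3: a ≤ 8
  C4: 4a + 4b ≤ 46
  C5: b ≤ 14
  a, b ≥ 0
max z = a + 5b

s.t.
  3a + b + s1 = 26
  2a + 2b + s2 = 24
  a + s3 = 8
  4a + 4b + s4 = 46
  b + s5 = 14
  a, b, s1, s2, s3, s4, s5 ≥ 0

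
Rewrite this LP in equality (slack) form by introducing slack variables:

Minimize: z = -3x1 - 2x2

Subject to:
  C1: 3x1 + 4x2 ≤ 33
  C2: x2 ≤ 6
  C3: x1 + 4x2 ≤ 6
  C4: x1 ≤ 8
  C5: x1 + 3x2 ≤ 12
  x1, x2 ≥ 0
min z = -3x1 - 2x2

s.t.
  3x1 + 4x2 + s1 = 33
  x2 + s2 = 6
  x1 + 4x2 + s3 = 6
  x1 + s4 = 8
  x1 + 3x2 + s5 = 12
  x1, x2, s1, s2, s3, s4, s5 ≥ 0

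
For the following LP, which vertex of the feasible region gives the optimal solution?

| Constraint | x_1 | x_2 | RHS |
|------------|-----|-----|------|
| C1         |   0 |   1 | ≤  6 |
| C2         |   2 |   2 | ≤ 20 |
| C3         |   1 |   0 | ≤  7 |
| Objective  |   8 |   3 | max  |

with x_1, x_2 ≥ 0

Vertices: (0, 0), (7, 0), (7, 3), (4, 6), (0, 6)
(7, 3) with z = 65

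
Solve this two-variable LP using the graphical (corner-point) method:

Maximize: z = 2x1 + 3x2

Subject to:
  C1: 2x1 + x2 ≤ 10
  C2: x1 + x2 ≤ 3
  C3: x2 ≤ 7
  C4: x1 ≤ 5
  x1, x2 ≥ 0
x1 = 0, x2 = 3, z = 9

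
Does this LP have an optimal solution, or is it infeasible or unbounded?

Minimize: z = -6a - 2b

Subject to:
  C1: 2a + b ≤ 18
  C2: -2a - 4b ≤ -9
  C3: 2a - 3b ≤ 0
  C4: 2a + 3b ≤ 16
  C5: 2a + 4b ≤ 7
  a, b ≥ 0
C5 requires 2a + 4b ≤ 7, while C2 (-2a - 4b ≤ -9) is equivalent to 2a + 4b ≥ 9. Together they would need 9 ≤ 2a + 4b ≤ 7, which is impossible since 9 > 7. No point satisfies all constraints.

The feasible region is empty; the LP is infeasible.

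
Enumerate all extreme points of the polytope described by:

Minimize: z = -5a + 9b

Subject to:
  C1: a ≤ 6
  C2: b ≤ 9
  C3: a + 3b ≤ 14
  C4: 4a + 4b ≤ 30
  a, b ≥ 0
Each vertex is the intersection of two constraint boundaries that also satisfies all remaining constraints:
  a = 0 and b = 0 → (0, 0)
  a = 6 and b = 0 → (6, 0)
  a = 6 and 4a + 4b = 30 → (6, 1.5)
  a + 3b = 14 and 4a + 4b = 30 → (4.25, 3.25)
  a + 3b = 14 and a = 0 → (0, 4.667)

Vertices: (0, 0), (6, 0), (6, 1.5), (4.25, 3.25), (0, 4.667)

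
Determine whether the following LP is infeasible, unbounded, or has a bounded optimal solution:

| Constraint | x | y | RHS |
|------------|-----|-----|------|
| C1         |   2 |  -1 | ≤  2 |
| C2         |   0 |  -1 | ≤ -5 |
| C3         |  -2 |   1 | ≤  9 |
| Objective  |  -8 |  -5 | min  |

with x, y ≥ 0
Feasible point: (0, 5) satisfies every constraint, so the LP is feasible.
Direction d = (1, 2): for each constraint row a, a·d ≤ 0 —
  (2)(1) + (-1)(2) = 0 ≤ 0
  (0)(1) + (-1)(2) = -2 ≤ 0
  (-2)(1) + (1)(2) = 0 ≤ 0
and d ≥ 0, so (0, 5) + t·d stays feasible for every t ≥ 0. Along this ray z = -8x - 5y changes by -18 per unit t, so z → −∞.

Unbounded: there is a feasible ray along which z → −∞.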